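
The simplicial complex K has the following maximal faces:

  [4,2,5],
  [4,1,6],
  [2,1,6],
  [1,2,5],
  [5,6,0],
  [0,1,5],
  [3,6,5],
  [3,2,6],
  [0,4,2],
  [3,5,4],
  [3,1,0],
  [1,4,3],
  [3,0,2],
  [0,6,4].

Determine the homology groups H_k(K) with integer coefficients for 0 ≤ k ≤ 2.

We work with the vertex ordering 0 < 1 < 2 < 3 < 4 < 5 < 6. The simplices of K, each written with vertices in increasing order, are:

  0-simplices (7): [0], [1], [2], [3], [4], [5], [6]
  1-simplices (21): [0,1], [0,2], [0,3], [0,4], [0,5], [0,6], [1,2], [1,3], [1,4], [1,5], [1,6], [2,3], [2,4], [2,5], [2,6], [3,4], [3,5], [3,6], [4,5], [4,6], [5,6]
  2-simplices (14): [0,1,3], [0,1,5], [0,2,3], [0,2,4], [0,4,6], [0,5,6], [1,2,5], [1,2,6], [1,3,4], [1,4,6], [2,3,6], [2,4,5], [3,4,5], [3,5,6]

so the chain groups are C_0 ≅ Z^7, C_1 ≅ Z^21, C_2 ≅ Z^14.

∂_1: C_1 → C_0 maps an edge to its endpoints' difference, ∂[p,q] = q − p. For instance
  ∂[2,3] = [3] − [2].
The resulting 7×21 matrix has rank 6, and its Smith normal form has invariant factors (1,1,1,1,1,1).

The boundary map ∂_2: C_2 → C_1 maps a triangle to the signed sum of its edges. For instance
  ∂[0,1,5] = [1,5] − [0,5] + [0,1],
  ∂[2,4,5] = [4,5] − [2,5] + [2,4].
The resulting 21×14 matrix has rank 13, and its Smith normal form has invariant factors (1,1,1,1,1,1,1,1,1,1,1,1,1).

Now H_k = ker ∂_k / im ∂_{k+1}, so:

  H_0: rank C_0 − rank ∂_1 = 7 − 6 = 1, and the invariant factors of ∂_1 are all 1, so H_0 ≅ Z.
  H_1: rank ker ∂_1 − rank ∂_2 = (21 − 6) − 13 = 2, and the invariant factors of ∂_2 are all 1, so H_1 ≅ Z^2.
  H_2: rank ker ∂_2 − rank ∂_3 = (14 − 13) − 0 = 1, and there is no ∂_3, so H_2 ≅ Z.

As a check, the Euler characteristic is 7 − 21 + 14 = 0, which agrees with 1 − 2 + 1 = 0.
(K is a triangulation of the torus T^2.)

H_0 = Z,  H_1 = Z^2,  H_2 = Z.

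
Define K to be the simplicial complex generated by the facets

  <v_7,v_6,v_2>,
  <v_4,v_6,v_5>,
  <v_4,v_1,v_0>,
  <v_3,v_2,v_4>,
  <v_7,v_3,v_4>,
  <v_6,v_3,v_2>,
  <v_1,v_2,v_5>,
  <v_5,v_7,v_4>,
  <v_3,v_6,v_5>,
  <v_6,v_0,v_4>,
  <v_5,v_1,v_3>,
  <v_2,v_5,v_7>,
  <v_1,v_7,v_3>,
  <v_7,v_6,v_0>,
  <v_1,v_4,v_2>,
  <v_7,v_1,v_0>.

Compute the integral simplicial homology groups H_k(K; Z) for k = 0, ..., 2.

Fix the vertex order v_0 < v_1 < v_2 < v_3 < v_4 < v_5 < v_6 < v_7 and write every simplex with vertices in increasing order. Then dim K = 2 and the simplices of K are:

  0-simplices (8): [v_0], [v_1], [v_2], [v_3], [v_4], [v_5], [v_6], [v_7]
  1-simplices (24): (24 of them)
  2-simplices (16): (16 of them)

giving chain groups C_0 ≅ Z^8, C_1 ≅ Z^24, C_2 ≅ Z^16.

∂_1: C_1 → C_0 maps an edge to its endpoints' difference, ∂[p,q] = q − p.
The resulting 8×24 matrix has rank 7, and its Smith normal form has invariant factors (1,1,1,1,1,1,1).

Boundary ∂_2: C_2 → C_1 maps a triangle to the signed sum of its edges. For instance
  ∂[v_4,v_5,v_7] = [v_5,v_7] − [v_4,v_7] + [v_4,v_5],
  ∂[v_2,v_3,v_4] = [v_3,v_4] − [v_2,v_4] + [v_2,v_3].
This gives a 24×16 integer matrix of rank 15; reducing to Smith normal form yields diagonal entries (1,1,1,1,1,1,1,1,1,1,1,1,1,1,1).

From H_k ≅ ker(∂_k) / im(∂_{k+1}) we obtain:

  H_0: rank C_0 − rank ∂_1 = 8 − 7 = 1, and the invariant factors of ∂_1 are all 1, so H_0 ≅ Z.
  H_1: rank ker ∂_1 − rank ∂_2 = (24 − 7) − 15 = 2, and the invariant factors of ∂_2 are all 1, so H_1 ≅ Z^2.
  H_2: rank ker ∂_2 − rank ∂_3 = (16 − 15) − 0 = 1, and there is no ∂_3, so H_2 ≅ Z.

As a check, the Euler characteristic is 8 − 24 + 16 = 0, which agrees with 1 − 2 + 1 = 0.

H_0 ≅ Z,  H_1 ≅ Z^2,  H_2 ≅ Z.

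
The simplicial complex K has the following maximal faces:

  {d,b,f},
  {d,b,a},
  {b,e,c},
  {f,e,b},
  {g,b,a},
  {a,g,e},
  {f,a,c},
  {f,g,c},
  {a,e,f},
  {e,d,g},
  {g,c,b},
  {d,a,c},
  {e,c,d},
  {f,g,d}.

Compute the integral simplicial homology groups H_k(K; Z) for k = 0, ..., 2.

H_0 ≅ Z,  H_1 ≅ Z^2,  H_2 ≅ Z.

Fix the vertex order a < b < c < d < e < f < g and write every simplex with vertices in increasing order. Then dim K = 2 and the simplices of K are:

  0-simplices (7): a, b, c, d, e, f, g
  1-simplices (21): ab, ac, ad, ae, af, ag, bc, bd, be, bf, bg, cd, ce, cf, cg, de, df, dg, ef, eg, fg
  2-simplices (14): abd, abg, acd, acf, aef, aeg, bce, bcg, bdf, bef, cde, cfg, deg, dfg

giving chain groups C_0 ≅ Z^7, C_1 ≅ Z^21, C_2 ≅ Z^14.

The boundary map ∂_1: C_1 → C_0 sends each edge [p,q] (with p < q) to q − p. For instance
  ∂ce = e − c.
As a 7×21 matrix over Z this has rank 6, with invariant factors (1,1,1,1,1,1).

The boundary map ∂_2: C_2 → C_1 maps a triangle to the signed sum of its edges. For instance
  ∂aef = ef − af + ae,
  ∂cfg = fg − cg + cf.
The resulting 21×14 matrix has rank 13, and its Smith normal form has invariant factors (1,1,1,1,1,1,1,1,1,1,1,1,1).

Reading off H_k = ker ∂_k / im ∂_{k+1}:

  H_0: rank C_0 − rank ∂_1 = 7 − 6 = 1, and the invariant factors of ∂_1 are all 1, so H_0 = Z.
  H_1: rank ker ∂_1 − rank ∂_2 = (21 − 6) − 13 = 2, and the invariant factors of ∂_2 are all 1, so H_1 = Z^2.
  H_2: rank ker ∂_2 − rank ∂_3 = (14 − 13) − 0 = 1, and there is no ∂_3, so H_2 = Z.

As a check, the Euler characteristic is 7 − 21 + 14 = 0, which agrees with 1 − 2 + 1 = 0.
(K is a triangulation of the torus T^2.)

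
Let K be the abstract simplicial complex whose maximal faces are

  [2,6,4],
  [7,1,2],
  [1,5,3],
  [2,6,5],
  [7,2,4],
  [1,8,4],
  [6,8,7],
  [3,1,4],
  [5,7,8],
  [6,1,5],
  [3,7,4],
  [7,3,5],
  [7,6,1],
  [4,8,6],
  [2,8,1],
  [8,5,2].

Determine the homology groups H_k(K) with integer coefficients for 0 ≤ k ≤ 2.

H_0 ≅ Z,  H_1 ≅ Z^2,  H_2 ≅ Z.

Fix the vertex order 1 < 2 < 3 < 4 < 5 < 6 < 7 < 8 and write every simplex with vertices in increasing order. Then dim K = 2 and the simplices of K are:

  0-simplices (8): [1], [2], [3], [4], [5], [6], [7], [8]
  1-simplices (24): (24 of them)
  2-simplices (16): [1,2,7], [1,2,8], [1,3,4], [1,3,5], [1,4,8], [1,5,6], [1,6,7], [2,4,6], [2,4,7], [2,5,6], [2,5,8], [3,4,7], [3,5,7], [4,6,8], [5,7,8], [6,7,8]

so the chain groups are C_0 ≅ Z^8, C_1 ≅ Z^24, C_2 ≅ Z^16.

Boundary ∂_1: C_1 → C_0 sends each edge [p,q] (with p < q) to q − p.
As a 8×24 matrix over Z this has rank 7, with invariant factors (1,1,1,1,1,1,1).

∂_2: C_2 → C_1 maps a triangle to the signed sum of its edges. For instance
  ∂[1,3,4] = [3,4] − [1,4] + [1,3],
  ∂[1,6,7] = [6,7] − [1,7] + [1,6].
The resulting 24×16 matrix has rank 15, and its Smith normal form has invariant factors (1,1,1,1,1,1,1,1,1,1,1,1,1,1,1).

Reading off H_k = ker ∂_k / im ∂_{k+1}:

  H_0: rank C_0 − rank ∂_1 = 8 − 7 = 1, and the invariant factors of ∂_1 are all 1, so H_0 ≅ Z.
  H_1: rank ker ∂_1 − rank ∂_2 = (24 − 7) − 15 = 2, and the invariant factors of ∂_2 are all 1, so H_1 ≅ Z^2.
  H_2: rank ker ∂_2 − rank ∂_3 = (16 − 15) − 0 = 1, and there is no ∂_3, so H_2 ≅ Z.

As a check, the Euler characteristic is 8 − 24 + 16 = 0, which agrees with 1 − 2 + 1 = 0.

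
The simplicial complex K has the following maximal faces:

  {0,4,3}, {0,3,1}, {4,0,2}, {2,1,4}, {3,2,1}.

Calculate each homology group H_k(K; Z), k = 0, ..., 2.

H_0 ≅ Z,  H_1 ≅ Z,  H_2 = 0.

We work with the vertex ordering 0 < 1 < 2 < 3 < 4. The simplices of K, each written with vertices in increasing order, are:

  0-simplices (5): [0], [1], [2], [3], [4]
  1-simplices (10): [0,1], [0,2], [0,3], [0,4], [1,2], [1,3], [1,4], [2,3], [2,4], [3,4]
  2-simplices (5): [0,1,3], [0,2,4], [0,3,4], [1,2,3], [1,2,4]

giving chain groups C_0 ≅ Z^5, C_1 ≅ Z^10, C_2 ≅ Z^5.

The boundary map ∂_1: C_1 → C_0 maps an edge to its endpoints' difference, ∂[p,q] = q − p. For instance
  ∂[0,2] = [2] − [0].
This gives a 5×10 integer matrix of rank 4; reducing to Smith normal form yields diagonal entries (1,1,1,1).

Boundary ∂_2: C_2 → C_1 acts by ∂[p,q,r] = [q,r] − [p,r] + [p,q]. For instance
  ∂[1,2,3] = [2,3] − [1,3] + [1,2],
  ∂[0,2,4] = [2,4] − [0,4] + [0,2].
This gives a 10×5 integer matrix of rank 5; reducing to Smith normal form yields diagonal entries (1,1,1,1,1).

From H_k ≅ ker(∂_k) / im(∂_{k+1}) we obtain:

  H_0: rank C_0 − rank ∂_1 = 5 − 4 = 1, and the invariant factors of ∂_1 are all 1, so H_0 ≅ Z.
  H_1: rank ker ∂_1 − rank ∂_2 = (10 − 4) − 5 = 1, and the invariant factors of ∂_2 are all 1, so H_1 ≅ Z.
  H_2: rank ker ∂_2 − rank ∂_3 = (5 − 5) − 0 = 0, and there is no ∂_3, so H_2 ≅ 0.

As a check, the Euler characteristic is 5 − 10 + 5 = 0, which agrees with 1 − 1 + 0 = 0.
(K is a triangulation of the Möbius band.)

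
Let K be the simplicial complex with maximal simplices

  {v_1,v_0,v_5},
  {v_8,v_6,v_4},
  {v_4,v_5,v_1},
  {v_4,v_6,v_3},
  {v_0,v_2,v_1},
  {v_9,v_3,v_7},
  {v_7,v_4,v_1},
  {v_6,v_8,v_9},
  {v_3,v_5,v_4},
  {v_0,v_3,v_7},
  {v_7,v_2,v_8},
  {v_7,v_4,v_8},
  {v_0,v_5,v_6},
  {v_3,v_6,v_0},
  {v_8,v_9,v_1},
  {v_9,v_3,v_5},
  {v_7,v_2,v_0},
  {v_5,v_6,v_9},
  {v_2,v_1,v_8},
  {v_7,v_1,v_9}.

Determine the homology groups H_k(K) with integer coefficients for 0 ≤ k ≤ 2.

Order the vertices as v_0 < v_1 < v_2 < v_3 < v_4 < v_5 < v_6 < v_7 < v_8 < v_9. Listing each simplex with vertices in this order, K has dimension 2 with simplices:

  0-simplices (10): [v_0], [v_1], [v_2], [v_3], [v_4], [v_5], [v_6], [v_7], [v_8], [v_9]
  1-simplices (30): (30 of them)
  2-simplices (20): (20 of them)

giving chain groups C_0 ≅ Z^10, C_1 ≅ Z^30, C_2 ≅ Z^20.

The boundary map ∂_1: C_1 → C_0 sends each edge [p,q] (with p < q) to q − p. For instance
  ∂[v_1,v_7] = [v_7] − [v_1].
This gives a 10×30 integer matrix of rank 9; reducing to Smith normal form yields diagonal entries (1,1,1,1,1,1,1,1,1).

∂_2: C_2 → C_1 sends each 2-simplex [p,q,r] to [q,r] − [p,r] + [p,q]. For instance
  ∂[v_3,v_4,v_6] = [v_4,v_6] − [v_3,v_6] + [v_3,v_4],
  ∂[v_2,v_7,v_8] = [v_7,v_8] − [v_2,v_8] + [v_2,v_7].
The resulting 30×20 matrix has rank 20, and its Smith normal form has invariant factors (1,1,1,1,1,1,1,1,1,1,1,1,1,1,1,1,1,1,1,2).

Now H_k = ker ∂_k / im ∂_{k+1}, so:

  H_0: rank C_0 − rank ∂_1 = 10 − 9 = 1, and the invariant factors of ∂_1 are all 1, so H_0 ≅ Z.
  H_1: rank ker ∂_1 − rank ∂_2 = (30 − 9) − 20 = 1, and ∂_2 has invariant factor 2 > 1, so H_1 ≅ Z ⊕ Z/2Z.
  H_2: rank ker ∂_2 − rank ∂_3 = (20 − 20) − 0 = 0, and there is no ∂_3, so H_2 ≅ 0.

H_0 ≅ Z,  H_1 ≅ Z ⊕ Z/2Z,  H_2 = 0.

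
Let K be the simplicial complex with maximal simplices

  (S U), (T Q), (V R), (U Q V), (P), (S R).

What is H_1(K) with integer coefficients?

H_1 = Z.

Fix the vertex order P < Q < R < S < T < U < V and write every simplex with vertices in increasing order. Then dim K = 2 and the simplices of K are:

  0-simplices (7): P, Q, R, S, T, U, V
  1-simplices (7): QT, QU, QV, RS, RV, SU, UV
  2-simplices (1): QUV

so the chain groups are C_0 ≅ Z^7, C_1 ≅ Z^7, C_2 ≅ Z^1.

The boundary map ∂_1: C_1 → C_0 is given by ∂[p,q] = [q] − [p]. For instance
  ∂SU = U − S.
The resulting 7×7 matrix has rank 5, and its Smith normal form has invariant factors (1,1,1,1,1).

Boundary ∂_2: C_2 → C_1 sends each 2-simplex [p,q,r] to [q,r] − [p,r] + [p,q]. For instance
  ∂QUV = UV − QV + QU.
The 7×1 boundary matrix has rank 1 and Smith normal form diag(1).

Reading off H_k = ker ∂_k / im ∂_{k+1}:

  H_1: rank ker ∂_1 − rank ∂_2 = (7 − 5) − 1 = 1, and the invariant factors of ∂_2 are all 1, so H_1 ≅ Z.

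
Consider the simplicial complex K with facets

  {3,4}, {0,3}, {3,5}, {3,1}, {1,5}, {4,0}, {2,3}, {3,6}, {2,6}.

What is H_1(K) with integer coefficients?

H_1 ≅ Z^3.

K has 7 vertices, 9 edges.
rank ∂_1 = 6, rank ∂_2 = 0 ⇒ b_1 = 9 − 6 − 0 = 3. So H_1 = Z^3.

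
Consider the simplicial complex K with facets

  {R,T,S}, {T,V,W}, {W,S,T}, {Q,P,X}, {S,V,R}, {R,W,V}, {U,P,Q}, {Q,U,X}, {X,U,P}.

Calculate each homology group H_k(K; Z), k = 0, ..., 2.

Order the vertices as P < Q < R < S < T < U < V < W < X. Listing each simplex with vertices in this order, K has dimension 2 with simplices:

  0-simplices (9): P, Q, R, S, T, U, V, W, X
  1-simplices (16): PQ, PU, PX, QU, QX, RS, RT, RV, RW, ST, SV, SW, TV, TW, UX, VW
  2-simplices (9): PQU, PQX, PUX, QUX, RST, RSV, RVW, STW, TVW

giving chain groups C_0 ≅ Z^9, C_1 ≅ Z^16, C_2 ≅ Z^9.

∂_1: C_1 → C_0 sends each edge [p,q] (with p < q) to q − p. For instance
  ∂PQ = Q − P.
The resulting 9×16 matrix has rank 7, and its Smith normal form has invariant factors (1,1,1,1,1,1,1).

∂_2: C_2 → C_1 acts by ∂[p,q,r] = [q,r] − [p,r] + [p,q]. For instance
  ∂RSV = SV − RV + RS,
  ∂TVW = VW − TW + TV.
As a 16×9 matrix over Z this has rank 8, with invariant factors (1,1,1,1,1,1,1,1).

Computing H_k = (kernel of ∂_k) / (image of ∂_{k+1}):

  H_0: rank C_0 − rank ∂_1 = 9 − 7 = 2, and the invariant factors of ∂_1 are all 1, so H_0 ≅ Z^2.
  H_1: rank ker ∂_1 − rank ∂_2 = (16 − 7) − 8 = 1, and the invariant factors of ∂_2 are all 1, so H_1 ≅ Z.
  H_2: rank ker ∂_2 − rank ∂_3 = (9 − 8) − 0 = 1, and there is no ∂_3, so H_2 ≅ Z.

As a check, the Euler characteristic is 9 − 16 + 9 = 2, which agrees with 2 − 1 + 1 = 2.

H_0 = Z^2,  H_1 = Z,  H_2 = Z.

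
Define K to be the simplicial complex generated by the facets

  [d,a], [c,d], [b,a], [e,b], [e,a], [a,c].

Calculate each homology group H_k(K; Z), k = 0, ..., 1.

Take the total order a < b < c < d < e on the vertex set. Then K (dimension 1) consists of the simplices:

  0-simplices (5): a, b, c, d, e
  1-simplices (6): ab, ac, ad, ae, be, cd

Hence C_0 ≅ Z^5, C_1 ≅ Z^6.

Boundary ∂_1: C_1 → C_0 maps an edge to its endpoints' difference, ∂[p,q] = q − p. For instance
  ∂ab = b − a.
The 5×6 boundary matrix has rank 4 and Smith normal form diag(1,1,1,1).

From H_k ≅ ker(∂_k) / im(∂_{k+1}) we obtain:

  H_0: rank C_0 − rank ∂_1 = 5 − 4 = 1, and the invariant factors of ∂_1 are all 1, so H_0 ≅ Z.
  H_1: rank ker ∂_1 − rank ∂_2 = (6 − 4) − 0 = 2, and there is no ∂_2, so H_1 ≅ Z^2.

As a check, the Euler characteristic is 5 − 6 = -1, which agrees with 1 − 2 = -1.

H_0 ≅ Z,  H_1 ≅ Z^2.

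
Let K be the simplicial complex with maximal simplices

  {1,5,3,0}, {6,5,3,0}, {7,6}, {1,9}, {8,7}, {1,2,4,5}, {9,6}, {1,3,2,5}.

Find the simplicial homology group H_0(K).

H_0 ≅ Z.

We work with the vertex ordering 0 < 1 < 2 < 3 < 4 < 5 < 6 < 7 < 8 < 9. The simplices of K, each written with vertices in increasing order, are:

  0-simplices (10): [0], [1], [2], [3], [4], [5], [6], [7], [8], [9]
  1-simplices (19): [0,1], [0,3], [0,5], [0,6], [1,2], [1,3], [1,4], [1,5], [1,9], [2,3], [2,4], [2,5], [3,5], [3,6], [4,5], [5,6], [6,7], [6,9], [7,8]
  2-simplices (13): [0,1,3], [0,1,5], [0,3,5], [0,3,6], [0,5,6], [1,2,3], [1,2,4], [1,2,5], [1,3,5], [1,4,5], [2,3,5], [2,4,5], [3,5,6]
  3-simplices (4): [0,1,3,5], [0,3,5,6], [1,2,3,5], [1,2,4,5]

giving chain groups C_0 ≅ Z^10, C_1 ≅ Z^19, C_2 ≅ Z^13, C_3 ≅ Z^4.

The boundary map ∂_1: C_1 → C_0 is given by ∂[p,q] = [q] − [p]. For instance
  ∂[6,9] = [9] − [6].
The resulting 10×19 matrix has rank 9, and its Smith normal form has invariant factors (1,1,1,1,1,1,1,1,1).

Boundary ∂_2: C_2 → C_1 sends each 2-simplex [p,q,r] to [q,r] − [p,r] + [p,q]. For instance
  ∂[3,5,6] = [5,6] − [3,6] + [3,5],
  ∂[1,2,4] = [2,4] − [1,4] + [1,2].
The resulting 19×13 matrix has rank 9, and its Smith normal form has invariant factors (1,1,1,1,1,1,1,1,1).

∂_3: C_3 → C_2 sends each 3-simplex σ to the alternating sum Σ_i (−1)^i (σ with its i-th vertex removed). For instance
  ∂[1,2,4,5] = [2,4,5] − [1,4,5] + [1,2,5] − [1,2,4],
  ∂[0,3,5,6] = [3,5,6] − [0,5,6] + [0,3,6] − [0,3,5].
This gives a 13×4 integer matrix of rank 4; reducing to Smith normal form yields diagonal entries (1,1,1,1).

Computing H_k = (kernel of ∂_k) / (image of ∂_{k+1}):

  H_0: rank C_0 − rank ∂_1 = 10 − 9 = 1, and the invariant factors of ∂_1 are all 1, so H_0 = Z.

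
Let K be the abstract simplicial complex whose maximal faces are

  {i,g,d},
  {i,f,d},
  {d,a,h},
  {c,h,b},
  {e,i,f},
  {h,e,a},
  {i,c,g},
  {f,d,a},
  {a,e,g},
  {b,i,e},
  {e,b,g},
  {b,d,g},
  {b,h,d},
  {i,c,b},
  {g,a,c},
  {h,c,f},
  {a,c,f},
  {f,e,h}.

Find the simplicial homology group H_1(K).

Fix the vertex order a < b < c < d < e < f < g < h < i and write every simplex with vertices in increasing order. Then dim K = 2 and the simplices of K are:

  0-simplices (9): a, b, c, d, e, f, g, h, i
  1-simplices (27): ac, ad, ae, af, ag, ah, bc, bd, be, bg, bh, bi, cf, cg, ch, ci, df, dg, dh, di, ef, eg, eh, ei, fh, fi, gi
  2-simplices (18): acf, acg, adf, adh, aeg, aeh, bch, bci, bdg, bdh, beg, bei, cfh, cgi, dfi, dgi, efh, efi

so the chain groups are C_0 ≅ Z^9, C_1 ≅ Z^27, C_2 ≅ Z^18.

∂_1: C_1 → C_0 is given by ∂[p,q] = [q] − [p]. For instance
  ∂fi = i − f.
The resulting 9×27 matrix has rank 8, and its Smith normal form has invariant factors (1,1,1,1,1,1,1,1).

The boundary map ∂_2: C_2 → C_1 sends each 2-simplex [p,q,r] to [q,r] − [p,r] + [p,q]. For instance
  ∂bei = ei − bi + be,
  ∂adh = dh − ah + ad.
As a 27×18 matrix over Z this has rank 18, with invariant factors (1,1,1,1,1,1,1,1,1,1,1,1,1,1,1,1,1,2).

Now H_k = ker ∂_k / im ∂_{k+1}, so:

  H_1: rank ker ∂_1 − rank ∂_2 = (27 − 8) − 18 = 1, and ∂_2 has invariant factor 2 > 1, so H_1 ≅ Z ⊕ Z/2Z.

H_1 ≅ Z ⊕ Z/2Z.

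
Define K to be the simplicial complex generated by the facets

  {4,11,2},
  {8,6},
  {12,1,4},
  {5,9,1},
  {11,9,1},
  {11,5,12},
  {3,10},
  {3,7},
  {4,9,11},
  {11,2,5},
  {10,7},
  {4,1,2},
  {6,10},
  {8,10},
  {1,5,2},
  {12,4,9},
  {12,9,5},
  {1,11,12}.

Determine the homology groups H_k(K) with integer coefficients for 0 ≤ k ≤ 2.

H_0 = Z^2,  H_1 = Z^2 ⊕ Z/2,  H_2 = 0.

Order the vertices as 1 < 2 < 3 < 4 < 5 < 6 < 7 < 8 < 9 < 10 < 11 < 12. Listing each simplex with vertices in this order, K has dimension 2 with simplices:

  0-simplices (12): [1], [2], [3], [4], [5], [6], [7], [8], [9], [10], [11], [12]
  1-simplices (24): (24 of them)
  2-simplices (12): [1,2,4], [1,2,5], [1,4,12], [1,5,9], [1,9,11], [1,11,12], [2,4,11], [2,5,11], [4,9,11], [4,9,12], [5,9,12], [5,11,12]

giving chain groups C_0 ≅ Z^12, C_1 ≅ Z^24, C_2 ≅ Z^12.

∂_1: C_1 → C_0 sends each edge [p,q] (with p < q) to q − p.
This gives a 12×24 integer matrix of rank 10; reducing to Smith normal form yields diagonal entries (1,1,1,1,1,1,1,1,1,1).

The boundary map ∂_2: C_2 → C_1 maps a triangle to the signed sum of its edges. For instance
  ∂[2,4,11] = [4,11] − [2,11] + [2,4],
  ∂[1,5,9] = [5,9] − [1,9] + [1,5].
The 24×12 boundary matrix has rank 12 and Smith normal form diag(1,1,1,1,1,1,1,1,1,1,1,2).

Now H_k = ker ∂_k / im ∂_{k+1}, so:

  H_0: rank C_0 − rank ∂_1 = 12 − 10 = 2, and the invariant factors of ∂_1 are all 1, so H_0 ≅ Z^2.
  H_1: rank ker ∂_1 − rank ∂_2 = (24 − 10) − 12 = 2, and ∂_2 has invariant factor 2 > 1, so H_1 ≅ Z^2 ⊕ Z/2.
  H_2: rank ker ∂_2 − rank ∂_3 = (12 − 12) − 0 = 0, and there is no ∂_3, so H_2 ≅ 0.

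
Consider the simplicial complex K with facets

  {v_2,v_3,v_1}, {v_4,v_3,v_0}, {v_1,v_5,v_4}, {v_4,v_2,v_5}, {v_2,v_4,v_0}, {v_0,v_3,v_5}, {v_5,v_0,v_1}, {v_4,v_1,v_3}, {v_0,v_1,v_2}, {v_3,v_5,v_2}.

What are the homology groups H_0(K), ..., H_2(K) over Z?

H_0 = Z,  H_1 = Z/2Z,  H_2 = 0.

Fix the vertex order v_0 < v_1 < v_2 < v_3 < v_4 < v_5 and write every simplex with vertices in increasing order. Then dim K = 2 and the simplices of K are:

  0-simplices (6): [v_0], [v_1], [v_2], [v_3], [v_4], [v_5]
  1-simplices (15): (15 of them)
  2-simplices (10): [v_0,v_1,v_2], [v_0,v_1,v_5], [v_0,v_2,v_4], [v_0,v_3,v_4], [v_0,v_3,v_5], [v_1,v_2,v_3], [v_1,v_3,v_4], [v_1,v_4,v_5], [v_2,v_3,v_5], [v_2,v_4,v_5]

Hence C_0 ≅ Z^6, C_1 ≅ Z^15, C_2 ≅ Z^10.

∂_1: C_1 → C_0 is given by ∂[p,q] = [q] − [p].
As a 6×15 matrix over Z this has rank 5, with invariant factors (1,1,1,1,1).

∂_2: C_2 → C_1 acts by ∂[p,q,r] = [q,r] − [p,r] + [p,q]. For instance
  ∂[v_2,v_3,v_5] = [v_3,v_5] − [v_2,v_5] + [v_2,v_3],
  ∂[v_1,v_3,v_4] = [v_3,v_4] − [v_1,v_4] + [v_1,v_3].
As a 15×10 matrix over Z this has rank 10, with invariant factors (1,1,1,1,1,1,1,1,1,2).

Now H_k = ker ∂_k / im ∂_{k+1}, so:

  H_0: rank C_0 − rank ∂_1 = 6 − 5 = 1, and the invariant factors of ∂_1 are all 1, so H_0 = Z.
  H_1: rank ker ∂_1 − rank ∂_2 = (15 − 5) − 10 = 0, and ∂_2 has invariant factor 2 > 1, so H_1 = Z/2Z.
  H_2: rank ker ∂_2 − rank ∂_3 = (10 − 10) − 0 = 0, and there is no ∂_3, so H_2 = 0.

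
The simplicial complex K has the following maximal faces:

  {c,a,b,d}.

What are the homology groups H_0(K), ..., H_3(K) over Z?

H_0 = Z,  H_1 = 0,  H_2 = 0,  H_3 = 0.

Fix the vertex order a < b < c < d and write every simplex with vertices in increasing order. Then dim K = 3 and the simplices of K are:

  0-simplices (4): a, b, c, d
  1-simplices (6): ab, ac, ad, bc, bd, cd
  2-simplices (4): abc, abd, acd, bcd
  3-simplices (1): abcd

Hence C_0 ≅ Z^4, C_1 ≅ Z^6, C_2 ≅ Z^4, C_3 ≅ Z^1.

The boundary map ∂_1: C_1 → C_0 maps an edge to its endpoints' difference, ∂[p,q] = q − p. For instance
  ∂bd = d − b.
The resulting 4×6 matrix has rank 3, and its Smith normal form has invariant factors (1,1,1).

The boundary map ∂_2: C_2 → C_1 sends each 2-simplex [p,q,r] to [q,r] − [p,r] + [p,q]. For instance
  ∂abc = bc − ac + ab,
  ∂bcd = cd − bd + bc.
As a 6×4 matrix over Z this has rank 3, with invariant factors (1,1,1).

∂_3: C_3 → C_2 sends each 3-simplex σ to the alternating sum Σ_i (−1)^i (σ with its i-th vertex removed). For instance
  ∂abcd = bcd − acd + abd − abc.
As a 4×1 matrix over Z this has rank 1, with invariant factors (1).

Now H_k = ker ∂_k / im ∂_{k+1}, so:

  H_0: rank C_0 − rank ∂_1 = 4 − 3 = 1, and the invariant factors of ∂_1 are all 1, so H_0 ≅ Z.
  H_1: rank ker ∂_1 − rank ∂_2 = (6 − 3) − 3 = 0, and the invariant factors of ∂_2 are all 1, so H_1 ≅ 0.
  H_2: rank ker ∂_2 − rank ∂_3 = (4 − 3) − 1 = 0, and the invariant factors of ∂_3 are all 1, so H_2 ≅ 0.
  H_3: rank ker ∂_3 − rank ∂_4 = (1 − 1) − 0 = 0, and there is no ∂_4, so H_3 ≅ 0.

As a check, the Euler characteristic is 4 − 6 + 4 − 1 = 1, which agrees with 1 − 0 + 0 − 0 = 1.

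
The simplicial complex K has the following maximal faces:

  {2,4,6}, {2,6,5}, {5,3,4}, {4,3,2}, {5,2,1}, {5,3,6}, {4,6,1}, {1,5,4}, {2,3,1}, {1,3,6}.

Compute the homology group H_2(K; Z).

Order the vertices as 1 < 2 < 3 < 4 < 5 < 6. Listing each simplex with vertices in this order, K has dimension 2 with simplices:

  0-simplices (6): [1], [2], [3], [4], [5], [6]
  1-simplices (15): [1,2], [1,3], [1,4], [1,5], [1,6], [2,3], [2,4], [2,5], [2,6], [3,4], [3,5], [3,6], [4,5], [4,6], [5,6]
  2-simplices (10): [1,2,3], [1,2,5], [1,3,6], [1,4,5], [1,4,6], [2,3,4], [2,4,6], [2,5,6], [3,4,5], [3,5,6]

so the chain groups are C_0 ≅ Z^6, C_1 ≅ Z^15, C_2 ≅ Z^10.

Boundary ∂_1: C_1 → C_0 sends each edge [p,q] (with p < q) to q − p. For instance
  ∂[1,5] = [5] − [1].
The resulting 6×15 matrix has rank 5, and its Smith normal form has invariant factors (1,1,1,1,1).

∂_2: C_2 → C_1 acts by ∂[p,q,r] = [q,r] − [p,r] + [p,q]. For instance
  ∂[1,2,3] = [2,3] − [1,3] + [1,2],
  ∂[1,4,6] = [4,6] − [1,6] + [1,4].
This gives a 15×10 integer matrix of rank 10; reducing to Smith normal form yields diagonal entries (1,1,1,1,1,1,1,1,1,2).

Reading off H_k = ker ∂_k / im ∂_{k+1}:

  H_2: rank ker ∂_2 − rank ∂_3 = (10 − 10) − 0 = 0, and there is no ∂_3, so H_2 = 0.

(K is a triangulation of the real projective plane RP^2.)

H_2 ≅ 0.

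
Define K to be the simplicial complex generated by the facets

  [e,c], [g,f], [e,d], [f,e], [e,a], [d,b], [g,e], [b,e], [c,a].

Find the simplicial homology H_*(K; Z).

Order the vertices as a < b < c < d < e < f < g. Listing each simplex with vertices in this order, K has dimension 1 with simplices:

  0-simplices (7): a, b, c, d, e, f, g
  1-simplices (9): ac, ae, bd, be, ce, de, ef, eg, fg

Hence C_0 ≅ Z^7, C_1 ≅ Z^9.

∂_1: C_1 → C_0 is given by ∂[p,q] = [q] − [p]. For instance
  ∂ae = e − a.
The 7×9 boundary matrix has rank 6 and Smith normal form diag(1,1,1,1,1,1).

Now H_k = ker ∂_k / im ∂_{k+1}, so:

  H_0: rank C_0 − rank ∂_1 = 7 − 6 = 1, and the invariant factors of ∂_1 are all 1, so H_0 = Z.
  H_1: rank ker ∂_1 − rank ∂_2 = (9 − 6) − 0 = 3, and there is no ∂_2, so H_1 = Z^3.

As a check, the Euler characteristic is 7 − 9 = -2, which agrees with 1 − 3 = -2.
(K is a triangulation of a wedge of 3 circles.)

H_0 ≅ Z,  H_1 ≅ Z^3.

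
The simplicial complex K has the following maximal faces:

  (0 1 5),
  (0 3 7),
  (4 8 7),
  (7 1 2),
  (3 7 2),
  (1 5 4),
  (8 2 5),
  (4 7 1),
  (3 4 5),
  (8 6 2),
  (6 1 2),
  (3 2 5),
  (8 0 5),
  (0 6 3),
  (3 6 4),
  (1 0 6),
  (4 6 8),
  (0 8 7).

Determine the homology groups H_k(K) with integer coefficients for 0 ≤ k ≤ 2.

H_0 ≅ Z,  H_1 ≅ Z^2,  H_2 ≅ Z.

We work with the vertex ordering 0 < 1 < 2 < 3 < 4 < 5 < 6 < 7 < 8. The simplices of K, each written with vertices in increasing order, are:

  0-simplices (9): [0], [1], [2], [3], [4], [5], [6], [7], [8]
  1-simplices (27): (27 of them)
  2-simplices (18): [0,1,5], [0,1,6], [0,3,6], [0,3,7], [0,5,8], [0,7,8], [1,2,6], [1,2,7], [1,4,5], [1,4,7], [2,3,5], [2,3,7], [2,5,8], [2,6,8], [3,4,5], [3,4,6], [4,6,8], [4,7,8]

Hence C_0 ≅ Z^9, C_1 ≅ Z^27, C_2 ≅ Z^18.

The boundary map ∂_1: C_1 → C_0 sends each edge [p,q] (with p < q) to q − p.
The resulting 9×27 matrix has rank 8, and its Smith normal form has invariant factors (1,1,1,1,1,1,1,1).

∂_2: C_2 → C_1 maps a triangle to the signed sum of its edges. For instance
  ∂[2,6,8] = [6,8] − [2,8] + [2,6],
  ∂[1,2,6] = [2,6] − [1,6] + [1,2].
The resulting 27×18 matrix has rank 17, and its Smith normal form has invariant factors (1,1,1,1,1,1,1,1,1,1,1,1,1,1,1,1,1).

Computing H_k = (kernel of ∂_k) / (image of ∂_{k+1}):

  H_0: rank C_0 − rank ∂_1 = 9 − 8 = 1, and the invariant factors of ∂_1 are all 1, so H_0 ≅ Z.
  H_1: rank ker ∂_1 − rank ∂_2 = (27 − 8) − 17 = 2, and the invariant factors of ∂_2 are all 1, so H_1 ≅ Z^2.
  H_2: rank ker ∂_2 − rank ∂_3 = (18 − 17) − 0 = 1, and there is no ∂_3, so H_2 ≅ Z.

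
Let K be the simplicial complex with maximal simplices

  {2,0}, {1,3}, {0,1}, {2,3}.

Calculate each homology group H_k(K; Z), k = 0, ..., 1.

H_0 = Z,  H_1 = Z.

Fix the vertex order 0 < 1 < 2 < 3 and write every simplex with vertices in increasing order. Then dim K = 1 and the simplices of K are:

  0-simplices (4): [0], [1], [2], [3]
  1-simplices (4): [0,1], [0,2], [1,3], [2,3]

so the chain groups are C_0 ≅ Z^4, C_1 ≅ Z^4.

The boundary map ∂_1: C_1 → C_0 is given by ∂[p,q] = [q] − [p].
This gives a 4×4 integer matrix of rank 3; reducing to Smith normal form yields diagonal entries (1,1,1).

Now H_k = ker ∂_k / im ∂_{k+1}, so:

  H_0: rank C_0 − rank ∂_1 = 4 − 3 = 1, and the invariant factors of ∂_1 are all 1, so H_0 = Z.
  H_1: rank ker ∂_1 − rank ∂_2 = (4 − 3) − 0 = 1, and there is no ∂_2, so H_1 = Z.

As a check, the Euler characteristic is 4 − 4 = 0, which agrees with 1 − 1 = 0.
(K is a triangulation of the circle S^1.)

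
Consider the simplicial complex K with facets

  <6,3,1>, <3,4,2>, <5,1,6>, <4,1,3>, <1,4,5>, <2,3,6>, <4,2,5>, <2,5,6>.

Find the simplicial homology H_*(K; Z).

H_0 ≅ Z,  H_1 = 0,  H_2 ≅ Z.

Fix the vertex order 1 < 2 < 3 < 4 < 5 < 6 and write every simplex with vertices in increasing order. Then dim K = 2 and the simplices of K are:

  0-simplices (6): [1], [2], [3], [4], [5], [6]
  1-simplices (12): [1,3], [1,4], [1,5], [1,6], [2,3], [2,4], [2,5], [2,6], [3,4], [3,6], [4,5], [5,6]
  2-simplices (8): [1,3,4], [1,3,6], [1,4,5], [1,5,6], [2,3,4], [2,3,6], [2,4,5], [2,5,6]

so the chain groups are C_0 ≅ Z^6, C_1 ≅ Z^12, C_2 ≅ Z^8.

Boundary ∂_1: C_1 → C_0 sends each edge [p,q] (with p < q) to q − p. For instance
  ∂[2,5] = [5] − [2].
The 6×12 boundary matrix has rank 5 and Smith normal form diag(1,1,1,1,1).

Boundary ∂_2: C_2 → C_1 maps a triangle to the signed sum of its edges. For instance
  ∂[2,5,6] = [5,6] − [2,6] + [2,5],
  ∂[2,3,4] = [3,4] − [2,4] + [2,3].
The 12×8 boundary matrix has rank 7 and Smith normal form diag(1,1,1,1,1,1,1).

Reading off H_k = ker ∂_k / im ∂_{k+1}:

  H_0: rank C_0 − rank ∂_1 = 6 − 5 = 1, and the invariant factors of ∂_1 are all 1, so H_0 = Z.
  H_1: rank ker ∂_1 − rank ∂_2 = (12 − 5) − 7 = 0, and the invariant factors of ∂_2 are all 1, so H_1 = 0.
  H_2: rank ker ∂_2 − rank ∂_3 = (8 − 7) − 0 = 1, and there is no ∂_3, so H_2 = Z.

As a check, the Euler characteristic is 6 − 12 + 8 = 2, which agrees with 1 − 0 + 1 = 2.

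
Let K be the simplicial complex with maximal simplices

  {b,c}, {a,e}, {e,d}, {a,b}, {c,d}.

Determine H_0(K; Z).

K has 5 vertices, 5 edges.
rank ∂_0 = 0, rank ∂_1 = 4 ⇒ b_0 = 5 − 0 − 4 = 1; all invariant factors of ∂_1 are 1 so no torsion. So H_0 = Z.

H_0 ≅ Z.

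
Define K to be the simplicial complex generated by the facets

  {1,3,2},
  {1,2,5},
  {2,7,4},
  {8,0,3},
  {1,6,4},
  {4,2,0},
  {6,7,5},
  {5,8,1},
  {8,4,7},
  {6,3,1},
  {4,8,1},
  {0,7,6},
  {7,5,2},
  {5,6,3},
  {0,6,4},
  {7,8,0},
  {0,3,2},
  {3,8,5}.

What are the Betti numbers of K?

Order the vertices as 0 < 1 < 2 < 3 < 4 < 5 < 6 < 7 < 8. Listing each simplex with vertices in this order, K has dimension 2 with simplices:

  0-simplices (9): [0], [1], [2], [3], [4], [5], [6], [7], [8]
  1-simplices (27): (27 of them)
  2-simplices (18): [0,2,3], [0,2,4], [0,3,8], [0,4,6], [0,6,7], [0,7,8], [1,2,3], [1,2,5], [1,3,6], [1,4,6], [1,4,8], [1,5,8], [2,4,7], [2,5,7], [3,5,6], [3,5,8], [4,7,8], [5,6,7]

Hence C_0 ≅ Z^9, C_1 ≅ Z^27, C_2 ≅ Z^18.

∂_1: C_1 → C_0 sends each edge [p,q] (with p < q) to q − p. For instance
  ∂[5,6] = [6] − [5].
As a 9×27 matrix over Z this has rank 8, with invariant factors (1,1,1,1,1,1,1,1).

∂_2: C_2 → C_1 maps a triangle to the signed sum of its edges. For instance
  ∂[0,4,6] = [4,6] − [0,6] + [0,4],
  ∂[1,4,6] = [4,6] − [1,6] + [1,4].
The 27×18 boundary matrix has rank 18 and Smith normal form diag(1,1,1,1,1,1,1,1,1,1,1,1,1,1,1,1,1,2).

From H_k ≅ ker(∂_k) / im(∂_{k+1}) we obtain:

  H_0: rank C_0 − rank ∂_1 = 9 − 8 = 1, and the invariant factors of ∂_1 are all 1, so H_0 ≅ Z.
  H_1: rank ker ∂_1 − rank ∂_2 = (27 − 8) − 18 = 1, and ∂_2 has invariant factor 2 > 1, so H_1 ≅ Z ⊕ Z_2.
  H_2: rank ker ∂_2 − rank ∂_3 = (18 − 18) − 0 = 0, and there is no ∂_3, so H_2 ≅ 0.

As a check, the Euler characteristic is 9 − 27 + 18 = 0, which agrees with 1 − 1 + 0 = 0.

Hence the Betti numbers are b_0 = 1, b_1 = 1, b_2 = 0.

b_0 = 1, b_1 = 1, b_2 = 0.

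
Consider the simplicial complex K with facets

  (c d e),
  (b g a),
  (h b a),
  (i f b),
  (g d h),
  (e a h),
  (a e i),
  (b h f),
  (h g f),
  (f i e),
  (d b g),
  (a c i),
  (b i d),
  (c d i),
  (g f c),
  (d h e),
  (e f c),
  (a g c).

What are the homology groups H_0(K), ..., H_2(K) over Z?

Take the total order a < b < c < d < e < f < g < h < i on the vertex set. Then K (dimension 2) consists of the simplices:

  0-simplices (9): a, b, c, d, e, f, g, h, i
  1-simplices (27): ab, ac, ae, ag, ah, ai, bd, bf, bg, bh, bi, cd, ce, cf, cg, ci, de, dg, dh, di, ef, eh, ei, fg, fh, fi, gh
  2-simplices (18): abg, abh, acg, aci, aeh, aei, bdg, bdi, bfh, bfi, cde, cdi, cef, cfg, deh, dgh, efi, fgh

Hence C_0 ≅ Z^9, C_1 ≅ Z^27, C_2 ≅ Z^18.

The boundary map ∂_1: C_1 → C_0 maps an edge to its endpoints' difference, ∂[p,q] = q − p.
The 9×27 boundary matrix has rank 8 and Smith normal form diag(1,1,1,1,1,1,1,1).

The boundary map ∂_2: C_2 → C_1 maps a triangle to the signed sum of its edges. For instance
  ∂deh = eh − dh + de,
  ∂abg = bg − ag + ab.
The 27×18 boundary matrix has rank 18 and Smith normal form diag(1,1,1,1,1,1,1,1,1,1,1,1,1,1,1,1,1,2).

Reading off H_k = ker ∂_k / im ∂_{k+1}:

  H_0: rank C_0 − rank ∂_1 = 9 − 8 = 1, and the invariant factors of ∂_1 are all 1, so H_0 = Z.
  H_1: rank ker ∂_1 − rank ∂_2 = (27 − 8) − 18 = 1, and ∂_2 has invariant factor 2 > 1, so H_1 = Z ⊕ Z/2.
  H_2: rank ker ∂_2 − rank ∂_3 = (18 − 18) − 0 = 0, and there is no ∂_3, so H_2 = 0.

As a check, the Euler characteristic is 9 − 27 + 18 = 0, which agrees with 1 − 1 + 0 = 0.

H_0 ≅ Z,  H_1 ≅ Z ⊕ Z/2,  H_2 = 0.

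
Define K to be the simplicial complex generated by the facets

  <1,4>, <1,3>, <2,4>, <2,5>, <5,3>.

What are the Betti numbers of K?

b_0 = 1, b_1 = 1.

Fix the vertex order 1 < 2 < 3 < 4 < 5 and write every simplex with vertices in increasing order. Then dim K = 1 and the simplices of K are:

  0-simplices (5): [1], [2], [3], [4], [5]
  1-simplices (5): [1,3], [1,4], [2,4], [2,5], [3,5]

giving chain groups C_0 ≅ Z^5, C_1 ≅ Z^5.

∂_1: C_1 → C_0 is given by ∂[p,q] = [q] − [p].
As a 5×5 matrix over Z this has rank 4, with invariant factors (1,1,1,1).

Now H_k = ker ∂_k / im ∂_{k+1}, so:

  H_0: rank C_0 − rank ∂_1 = 5 − 4 = 1, and the invariant factors of ∂_1 are all 1, so H_0 = Z.
  H_1: rank ker ∂_1 − rank ∂_2 = (5 − 4) − 0 = 1, and there is no ∂_2, so H_1 = Z.

As a check, the Euler characteristic is 5 − 5 = 0, which agrees with 1 − 1 = 0.

Hence the Betti numbers are b_0 = 1, b_1 = 1.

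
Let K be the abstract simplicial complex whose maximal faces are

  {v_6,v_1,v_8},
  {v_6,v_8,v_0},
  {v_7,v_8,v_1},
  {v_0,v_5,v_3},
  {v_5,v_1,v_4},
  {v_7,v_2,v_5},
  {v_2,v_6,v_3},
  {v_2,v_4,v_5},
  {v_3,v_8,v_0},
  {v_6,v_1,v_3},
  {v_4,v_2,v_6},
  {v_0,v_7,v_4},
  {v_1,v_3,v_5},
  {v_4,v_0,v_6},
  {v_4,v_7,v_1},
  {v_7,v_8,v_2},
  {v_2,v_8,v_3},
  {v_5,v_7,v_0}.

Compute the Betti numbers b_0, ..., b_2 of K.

We work with the vertex ordering v_0 < v_1 < v_2 < v_3 < v_4 < v_5 < v_6 < v_7 < v_8. The simplices of K, each written with vertices in increasing order, are:

  0-simplices (9): [v_0], [v_1], [v_2], [v_3], [v_4], [v_5], [v_6], [v_7], [v_8]
  1-simplices (27): (27 of them)
  2-simplices (18): (18 of them)

so the chain groups are C_0 ≅ Z^9, C_1 ≅ Z^27, C_2 ≅ Z^18.

∂_1: C_1 → C_0 is given by ∂[p,q] = [q] − [p].
The 9×27 boundary matrix has rank 8 and Smith normal form diag(1,1,1,1,1,1,1,1).

Boundary ∂_2: C_2 → C_1 maps a triangle to the signed sum of its edges. For instance
  ∂[v_0,v_4,v_7] = [v_4,v_7] − [v_0,v_7] + [v_0,v_4],
  ∂[v_1,v_4,v_5] = [v_4,v_5] − [v_1,v_5] + [v_1,v_4].
This gives a 27×18 integer matrix of rank 18; reducing to Smith normal form yields diagonal entries (1,1,1,1,1,1,1,1,1,1,1,1,1,1,1,1,1,2).

Computing H_k = (kernel of ∂_k) / (image of ∂_{k+1}):

  H_0: rank C_0 − rank ∂_1 = 9 − 8 = 1, and the invariant factors of ∂_1 are all 1, so H_0 = Z.
  H_1: rank ker ∂_1 − rank ∂_2 = (27 − 8) − 18 = 1, and ∂_2 has invariant factor 2 > 1, so H_1 = Z ⊕ Z_2.
  H_2: rank ker ∂_2 − rank ∂_3 = (18 − 18) − 0 = 0, and there is no ∂_3, so H_2 = 0.

Hence the Betti numbers are b_0 = 1, b_1 = 1, b_2 = 0.

b_0 = 1, b_1 = 1, b_2 = 0.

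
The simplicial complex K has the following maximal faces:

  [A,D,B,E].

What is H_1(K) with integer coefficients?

Take the total order A < B < D < E on the vertex set. Then K (dimension 3) consists of the simplices:

  0-simplices (4): A, B, D, E
  1-simplices (6): AB, AD, AE, BD, BE, DE
  2-simplices (4): ABD, ABE, ADE, BDE
  3-simplices (1): ABDE

Hence C_0 ≅ Z^4, C_1 ≅ Z^6, C_2 ≅ Z^4, C_3 ≅ Z^1.

Boundary ∂_1: C_1 → C_0 is given by ∂[p,q] = [q] − [p].
The resulting 4×6 matrix has rank 3, and its Smith normal form has invariant factors (1,1,1).

The boundary map ∂_2: C_2 → C_1 maps a triangle to the signed sum of its edges. For instance
  ∂ABD = BD − AD + AB,
  ∂BDE = DE − BE + BD.
The resulting 6×4 matrix has rank 3, and its Smith normal form has invariant factors (1,1,1).

∂_3: C_3 → C_2 sends each 3-simplex σ to the alternating sum Σ_i (−1)^i (σ with its i-th vertex removed). For instance
  ∂ABDE = BDE − ADE + ABE − ABD.
The resulting 4×1 matrix has rank 1, and its Smith normal form has invariant factors (1).

From H_k ≅ ker(∂_k) / im(∂_{k+1}) we obtain:

  H_1: rank ker ∂_1 − rank ∂_2 = (6 − 3) − 3 = 0, and the invariant factors of ∂_2 are all 1, so H_1 = 0.

(K is a triangulation of the 3-simplex.)

H_1 ≅ 0.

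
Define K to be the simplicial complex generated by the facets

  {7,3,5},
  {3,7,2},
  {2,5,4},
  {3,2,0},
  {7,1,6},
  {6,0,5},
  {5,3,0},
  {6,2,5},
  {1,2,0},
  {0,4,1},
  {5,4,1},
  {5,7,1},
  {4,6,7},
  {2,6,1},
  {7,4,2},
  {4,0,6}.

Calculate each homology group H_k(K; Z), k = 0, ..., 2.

Take the total order 0 < 1 < 2 < 3 < 4 < 5 < 6 < 7 on the vertex set. Then K (dimension 2) consists of the simplices:

  0-simplices (8): [0], [1], [2], [3], [4], [5], [6], [7]
  1-simplices (24): (24 of them)
  2-simplices (16): [0,1,2], [0,1,4], [0,2,3], [0,3,5], [0,4,6], [0,5,6], [1,2,6], [1,4,5], [1,5,7], [1,6,7], [2,3,7], [2,4,5], [2,4,7], [2,5,6], [3,5,7], [4,6,7]

giving chain groups C_0 ≅ Z^8, C_1 ≅ Z^24, C_2 ≅ Z^16.

∂_1: C_1 → C_0 is given by ∂[p,q] = [q] − [p]. For instance
  ∂[0,4] = [4] − [0].
As a 8×24 matrix over Z this has rank 7, with invariant factors (1,1,1,1,1,1,1).

Boundary ∂_2: C_2 → C_1 maps a triangle to the signed sum of its edges. For instance
  ∂[1,2,6] = [2,6] − [1,6] + [1,2],
  ∂[2,3,7] = [3,7] − [2,7] + [2,3].
This gives a 24×16 integer matrix of rank 15; reducing to Smith normal form yields diagonal entries (1,1,1,1,1,1,1,1,1,1,1,1,1,1,1).

Now H_k = ker ∂_k / im ∂_{k+1}, so:

  H_0: rank C_0 − rank ∂_1 = 8 − 7 = 1, and the invariant factors of ∂_1 are all 1, so H_0 = Z.
  H_1: rank ker ∂_1 − rank ∂_2 = (24 − 7) − 15 = 2, and the invariant factors of ∂_2 are all 1, so H_1 = Z^2.
  H_2: rank ker ∂_2 − rank ∂_3 = (16 − 15) − 0 = 1, and there is no ∂_3, so H_2 = Z.

As a check, the Euler characteristic is 8 − 24 + 16 = 0, which agrees with 1 − 2 + 1 = 0.

H_0 ≅ Z,  H_1 ≅ Z^2,  H_2 ≅ Z.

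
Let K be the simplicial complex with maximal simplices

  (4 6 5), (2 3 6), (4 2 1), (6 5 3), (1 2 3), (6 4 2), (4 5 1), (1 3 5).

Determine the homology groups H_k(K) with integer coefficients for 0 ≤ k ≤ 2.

Fix the vertex order 1 < 2 < 3 < 4 < 5 < 6 and write every simplex with vertices in increasing order. Then dim K = 2 and the simplices of K are:

  0-simplices (6): [1], [2], [3], [4], [5], [6]
  1-simplices (12): [1,2], [1,3], [1,4], [1,5], [2,3], [2,4], [2,6], [3,5], [3,6], [4,5], [4,6], [5,6]
  2-simplices (8): [1,2,3], [1,2,4], [1,3,5], [1,4,5], [2,3,6], [2,4,6], [3,5,6], [4,5,6]

so the chain groups are C_0 ≅ Z^6, C_1 ≅ Z^12, C_2 ≅ Z^8.

The boundary map ∂_1: C_1 → C_0 sends each edge [p,q] (with p < q) to q − p. For instance
  ∂[1,4] = [4] − [1].
This gives a 6×12 integer matrix of rank 5; reducing to Smith normal form yields diagonal entries (1,1,1,1,1).

The boundary map ∂_2: C_2 → C_1 sends each 2-simplex [p,q,r] to [q,r] − [p,r] + [p,q]. For instance
  ∂[1,3,5] = [3,5] − [1,5] + [1,3],
  ∂[4,5,6] = [5,6] − [4,6] + [4,5].
As a 12×8 matrix over Z this has rank 7, with invariant factors (1,1,1,1,1,1,1).

From H_k ≅ ker(∂_k) / im(∂_{k+1}) we obtain:

  H_0: rank C_0 − rank ∂_1 = 6 − 5 = 1, and the invariant factors of ∂_1 are all 1, so H_0 ≅ Z.
  H_1: rank ker ∂_1 − rank ∂_2 = (12 − 5) − 7 = 0, and the invariant factors of ∂_2 are all 1, so H_1 ≅ 0.
  H_2: rank ker ∂_2 − rank ∂_3 = (8 − 7) − 0 = 1, and there is no ∂_3, so H_2 ≅ Z.

As a check, the Euler characteristic is 6 − 12 + 8 = 2, which agrees with 1 − 0 + 1 = 2.

H_0 ≅ Z,  H_1 = 0,  H_2 ≅ Z.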